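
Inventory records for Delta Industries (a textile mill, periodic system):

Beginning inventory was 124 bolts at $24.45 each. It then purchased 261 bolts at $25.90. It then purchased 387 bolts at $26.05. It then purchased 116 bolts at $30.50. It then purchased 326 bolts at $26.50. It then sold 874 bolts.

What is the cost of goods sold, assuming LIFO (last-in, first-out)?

COGS = $23,423.85

Sale 1 (874) [LIFO — newest first]: 326 @ $26.50 + 116 @ $30.50 + 387 @ $26.05 + 45 @ $25.90 = $23,423.85
Ending inventory: 124 @ $24.45 + 216 @ $25.90 = $8,626.20
Check: goods available $32,050.05 = COGS $23,423.85 + ending $8,626.20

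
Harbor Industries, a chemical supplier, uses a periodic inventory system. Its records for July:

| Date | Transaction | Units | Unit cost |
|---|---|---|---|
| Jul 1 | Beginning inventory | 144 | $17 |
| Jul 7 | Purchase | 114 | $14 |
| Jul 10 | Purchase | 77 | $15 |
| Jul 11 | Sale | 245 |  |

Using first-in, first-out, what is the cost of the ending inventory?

Ending inventory = $1,337

Jul 11, 245 sold [FIFO — oldest first]: 144 @ $17 + 101 @ $14 = $3,862
Ending inventory: 13 @ $14 + 77 @ $15 = $1,337
Check: goods available $5,199 = COGS $3,862 + ending $1,337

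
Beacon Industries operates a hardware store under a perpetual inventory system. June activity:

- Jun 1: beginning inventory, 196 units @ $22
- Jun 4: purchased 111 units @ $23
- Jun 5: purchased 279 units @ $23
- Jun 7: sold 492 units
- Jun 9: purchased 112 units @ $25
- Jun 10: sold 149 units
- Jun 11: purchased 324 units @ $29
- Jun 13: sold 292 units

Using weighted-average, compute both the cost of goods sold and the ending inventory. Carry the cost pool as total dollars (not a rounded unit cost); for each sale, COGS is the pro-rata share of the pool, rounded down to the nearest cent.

After Jun 1: 196 on hand, pool $4,312.00 (≈ $22.0000 each)
After Jun 4: 307 on hand, pool $6,865.00 (≈ $22.3616 each)
After Jun 5: 586 on hand, pool $13,282.00 (≈ $22.6655 each)
Jun 7, sell 492: 492/586 × $13,282.00 → $11,151.44
After Jun 9: 206 on hand, pool $4,930.56 (≈ $23.9348 each)
Jun 10, sell 149: 149/206 × $4,930.56 → $3,566.27
After Jun 11: 381 on hand, pool $10,760.29 (≈ $28.2422 each)
Jun 13, sell 292: 292/381 × $10,760.29 → $8,246.73
Total COGS = $11,151.44 + $3,566.27 + $8,246.73 = $22,964.44
Ending inventory (cost pool remaining) = $2,513.56

COGS = $22,964.44; ending inventory = $2,513.56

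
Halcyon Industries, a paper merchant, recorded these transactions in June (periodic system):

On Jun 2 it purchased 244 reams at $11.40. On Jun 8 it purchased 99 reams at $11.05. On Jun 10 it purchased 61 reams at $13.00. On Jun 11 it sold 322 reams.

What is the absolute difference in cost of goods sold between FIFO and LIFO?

FIFO COGS: 244 @ $11.40 + 78 @ $11.05 = $3,643.50
LIFO COGS: 61 @ $13.00 + 99 @ $11.05 + 162 @ $11.40 = $3,733.75
Difference = |$3,643.50 − $3,733.75| = $90.25

$90.25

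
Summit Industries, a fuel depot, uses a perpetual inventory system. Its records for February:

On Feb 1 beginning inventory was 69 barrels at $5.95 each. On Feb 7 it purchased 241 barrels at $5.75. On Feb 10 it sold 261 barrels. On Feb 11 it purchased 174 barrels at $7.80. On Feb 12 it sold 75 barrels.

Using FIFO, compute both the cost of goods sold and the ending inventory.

COGS = $1,999.10; ending inventory = $1,154.40

Feb 10, 261 sold [FIFO — oldest first]: 69 @ $5.95 + 192 @ $5.75 = $1,514.55
Feb 12, 75 sold [FIFO — oldest first]: 49 @ $5.75 + 26 @ $7.80 = $484.55
Total COGS = $1,514.55 + $484.55 = $1,999.10
Ending inventory: 148 @ $7.80 = $1,154.40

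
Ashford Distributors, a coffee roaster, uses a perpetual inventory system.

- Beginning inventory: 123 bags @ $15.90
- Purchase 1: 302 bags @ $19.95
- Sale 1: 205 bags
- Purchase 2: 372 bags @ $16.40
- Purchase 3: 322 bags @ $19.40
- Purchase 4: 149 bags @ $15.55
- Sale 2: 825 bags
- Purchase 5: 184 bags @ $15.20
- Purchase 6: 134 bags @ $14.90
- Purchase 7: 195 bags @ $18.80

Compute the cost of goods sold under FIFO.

COGS = $18,601.60

Sale 1 (205) [FIFO — oldest first]: 123 @ $15.90 + 82 @ $19.95 = $3,591.60
Sale 2 (825) [FIFO — oldest first]: 220 @ $19.95 + 372 @ $16.40 + 233 @ $19.40 = $15,010.00
Total COGS = $3,591.60 + $15,010.00 = $18,601.60
Ending inventory: 89 @ $19.40 + 149 @ $15.55 + 184 @ $15.20 + 134 @ $14.90 + 195 @ $18.80 = $12,502.95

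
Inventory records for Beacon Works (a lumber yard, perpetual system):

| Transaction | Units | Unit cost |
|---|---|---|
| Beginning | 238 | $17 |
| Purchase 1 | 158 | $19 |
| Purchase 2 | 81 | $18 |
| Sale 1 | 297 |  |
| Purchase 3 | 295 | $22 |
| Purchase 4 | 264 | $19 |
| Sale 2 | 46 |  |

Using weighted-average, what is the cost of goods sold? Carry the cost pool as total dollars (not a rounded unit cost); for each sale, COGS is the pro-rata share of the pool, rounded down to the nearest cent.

After Beginning: 238 on hand, pool $4,046.00 (≈ $17.0000 each)
After Purchase 1: 396 on hand, pool $7,048.00 (≈ $17.7980 each)
After Purchase 2: 477 on hand, pool $8,506.00 (≈ $17.8323 each)
Sale 1, sell 297: 297/477 × $8,506.00 → $5,296.18
After Purchase 3: 475 on hand, pool $9,699.82 (≈ $20.4207 each)
After Purchase 4: 739 on hand, pool $14,715.82 (≈ $19.9132 each)
Sale 2, sell 46: 46/739 × $14,715.82 → $916.00
Total COGS = $5,296.18 + $916.00 = $6,212.18
Ending inventory (cost pool remaining) = $13,799.82

COGS = $6,212.18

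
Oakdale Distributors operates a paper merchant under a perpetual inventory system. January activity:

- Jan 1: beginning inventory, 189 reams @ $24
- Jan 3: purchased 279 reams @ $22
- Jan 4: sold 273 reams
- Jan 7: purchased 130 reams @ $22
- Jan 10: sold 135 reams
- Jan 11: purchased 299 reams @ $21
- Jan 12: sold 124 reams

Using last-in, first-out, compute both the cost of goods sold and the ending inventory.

Jan 4, 273 sold [LIFO — newest first]: 273 @ $22 = $6,006
Jan 10, 135 sold [LIFO — newest first]: 130 @ $22 + 5 @ $22 = $2,970
Jan 12, 124 sold [LIFO — newest first]: 124 @ $21 = $2,604
Total COGS = $6,006 + $2,970 + $2,604 = $11,580
Ending inventory: 189 @ $24 + 1 @ $22 + 175 @ $21 = $8,233

COGS = $11,580; ending inventory = $8,233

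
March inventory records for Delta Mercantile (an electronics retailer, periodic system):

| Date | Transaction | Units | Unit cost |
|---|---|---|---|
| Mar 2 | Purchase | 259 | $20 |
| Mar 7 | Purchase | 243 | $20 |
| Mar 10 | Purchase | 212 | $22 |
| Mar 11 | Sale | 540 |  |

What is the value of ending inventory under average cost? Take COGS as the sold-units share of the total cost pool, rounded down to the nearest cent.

Ending inventory = $3,583.33

Mar 11, sell 540: 540/714 × $14,704.00 → $11,120.67
Ending inventory (cost pool remaining) = $3,583.33
Check: goods available $14,704.00 = COGS $11,120.67 + ending $3,583.33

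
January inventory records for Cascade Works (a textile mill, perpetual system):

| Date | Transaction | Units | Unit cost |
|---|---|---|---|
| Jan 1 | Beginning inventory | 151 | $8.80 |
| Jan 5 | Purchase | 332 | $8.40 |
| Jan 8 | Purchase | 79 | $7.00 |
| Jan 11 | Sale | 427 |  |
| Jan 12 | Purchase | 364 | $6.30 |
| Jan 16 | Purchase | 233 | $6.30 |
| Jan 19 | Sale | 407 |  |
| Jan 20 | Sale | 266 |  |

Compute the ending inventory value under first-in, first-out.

Jan 11, 427 sold [FIFO — oldest first]: 151 @ $8.80 + 276 @ $8.40 = $3,647.20
Jan 19, 407 sold [FIFO — oldest first]: 56 @ $8.40 + 79 @ $7.00 + 272 @ $6.30 = $2,737.00
Jan 20, 266 sold [FIFO — oldest first]: 92 @ $6.30 + 174 @ $6.30 = $1,675.80
Total COGS = $3,647.20 + $2,737.00 + $1,675.80 = $8,060.00
Ending inventory: 59 @ $6.30 = $371.70

Ending inventory = $371.70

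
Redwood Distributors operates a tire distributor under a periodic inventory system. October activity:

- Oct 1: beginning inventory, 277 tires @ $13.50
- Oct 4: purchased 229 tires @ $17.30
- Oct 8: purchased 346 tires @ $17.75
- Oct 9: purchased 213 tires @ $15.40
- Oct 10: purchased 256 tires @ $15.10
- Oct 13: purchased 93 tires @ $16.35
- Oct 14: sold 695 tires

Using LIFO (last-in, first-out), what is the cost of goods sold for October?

Oct 14, 695 sold [LIFO — newest first]: 93 @ $16.35 + 256 @ $15.10 + 213 @ $15.40 + 133 @ $17.75 = $11,027.10
Ending inventory: 277 @ $13.50 + 229 @ $17.30 + 213 @ $17.75 = $11,481.95
Check: goods available $22,509.05 = COGS $11,027.10 + ending $11,481.95

COGS = $11,027.10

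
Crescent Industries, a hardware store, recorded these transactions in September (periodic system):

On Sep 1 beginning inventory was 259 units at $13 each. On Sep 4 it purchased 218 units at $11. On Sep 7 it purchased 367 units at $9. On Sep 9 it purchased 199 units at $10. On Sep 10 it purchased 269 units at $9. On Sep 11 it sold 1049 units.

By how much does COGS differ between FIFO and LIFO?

FIFO COGS: 259 @ $13 + 218 @ $11 + 367 @ $9 + 199 @ $10 + 6 @ $9 = $11,112
LIFO COGS: 269 @ $9 + 199 @ $10 + 367 @ $9 + 214 @ $11 = $10,068
Difference = |$11,112 − $10,068| = $1,044

$1,044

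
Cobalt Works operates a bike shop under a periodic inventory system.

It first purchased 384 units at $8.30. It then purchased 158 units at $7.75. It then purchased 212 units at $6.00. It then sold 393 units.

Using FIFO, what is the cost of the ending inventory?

Ending inventory = $2,426.75

Sale 1 (393) [FIFO — oldest first]: 384 @ $8.30 + 9 @ $7.75 = $3,256.95
Ending inventory: 149 @ $7.75 + 212 @ $6.00 = $2,426.75
Check: goods available $5,683.70 = COGS $3,256.95 + ending $2,426.75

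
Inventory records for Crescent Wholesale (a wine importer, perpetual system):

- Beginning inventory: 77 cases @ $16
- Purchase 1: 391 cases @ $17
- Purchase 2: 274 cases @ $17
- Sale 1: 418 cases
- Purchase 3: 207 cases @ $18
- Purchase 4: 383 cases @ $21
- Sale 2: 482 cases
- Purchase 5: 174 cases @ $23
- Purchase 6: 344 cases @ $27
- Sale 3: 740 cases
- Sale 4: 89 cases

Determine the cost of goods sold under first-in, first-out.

Sale 1 (418) [FIFO — oldest first]: 77 @ $16 + 341 @ $17 = $7,029
Sale 2 (482) [FIFO — oldest first]: 50 @ $17 + 274 @ $17 + 158 @ $18 = $8,352
Sale 3 (740) [FIFO — oldest first]: 49 @ $18 + 383 @ $21 + 174 @ $23 + 134 @ $27 = $16,545
Sale 4 (89) [FIFO — oldest first]: 89 @ $27 = $2,403
Total COGS = $7,029 + $8,352 + $16,545 + $2,403 = $34,329
Ending inventory: 121 @ $27 = $3,267
Check: goods available $37,596 = COGS $34,329 + ending $3,267

COGS = $34,329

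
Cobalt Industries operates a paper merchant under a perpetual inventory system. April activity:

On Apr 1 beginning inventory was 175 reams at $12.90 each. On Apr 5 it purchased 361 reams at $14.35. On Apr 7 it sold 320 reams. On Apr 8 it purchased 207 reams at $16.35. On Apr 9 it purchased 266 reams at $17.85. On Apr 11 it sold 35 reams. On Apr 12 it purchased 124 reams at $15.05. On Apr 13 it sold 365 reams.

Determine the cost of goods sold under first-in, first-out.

COGS = $10,446.25

Apr 7, 320 sold [FIFO — oldest first]: 175 @ $12.90 + 145 @ $14.35 = $4,338.25
Apr 11, 35 sold [FIFO — oldest first]: 35 @ $14.35 = $502.25
Apr 13, 365 sold [FIFO — oldest first]: 181 @ $14.35 + 184 @ $16.35 = $5,605.75
Total COGS = $4,338.25 + $502.25 + $5,605.75 = $10,446.25
Ending inventory: 23 @ $16.35 + 266 @ $17.85 + 124 @ $15.05 = $6,990.35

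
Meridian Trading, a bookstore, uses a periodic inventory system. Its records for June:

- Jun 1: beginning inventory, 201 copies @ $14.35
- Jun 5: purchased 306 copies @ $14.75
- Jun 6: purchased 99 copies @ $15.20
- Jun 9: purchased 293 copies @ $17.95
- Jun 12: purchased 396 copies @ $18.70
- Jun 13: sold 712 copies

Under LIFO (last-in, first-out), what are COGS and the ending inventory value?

COGS = $13,014.15; ending inventory = $8,553.05

Jun 13, 712 sold [LIFO — newest first]: 396 @ $18.70 + 293 @ $17.95 + 23 @ $15.20 = $13,014.15
Ending inventory: 201 @ $14.35 + 306 @ $14.75 + 76 @ $15.20 = $8,553.05
Check: goods available $21,567.20 = COGS $13,014.15 + ending $8,553.05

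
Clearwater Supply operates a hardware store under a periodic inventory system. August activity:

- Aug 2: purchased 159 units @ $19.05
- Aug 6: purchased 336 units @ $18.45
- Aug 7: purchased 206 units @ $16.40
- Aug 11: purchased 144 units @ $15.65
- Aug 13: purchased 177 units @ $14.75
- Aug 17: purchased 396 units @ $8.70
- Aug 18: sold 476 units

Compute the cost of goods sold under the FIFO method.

COGS = $8,877.60

Aug 18, 476 sold [FIFO — oldest first]: 159 @ $19.05 + 317 @ $18.45 = $8,877.60
Ending inventory: 19 @ $18.45 + 206 @ $16.40 + 144 @ $15.65 + 177 @ $14.75 + 396 @ $8.70 = $12,038.50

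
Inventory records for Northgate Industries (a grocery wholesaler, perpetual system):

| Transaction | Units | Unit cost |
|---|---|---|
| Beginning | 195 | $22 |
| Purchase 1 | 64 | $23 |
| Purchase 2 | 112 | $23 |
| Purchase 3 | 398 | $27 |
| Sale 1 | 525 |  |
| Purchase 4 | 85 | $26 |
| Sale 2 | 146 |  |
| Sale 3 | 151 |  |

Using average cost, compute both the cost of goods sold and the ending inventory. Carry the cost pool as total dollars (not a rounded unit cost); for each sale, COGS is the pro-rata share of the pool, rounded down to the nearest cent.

COGS = $20,490.08; ending inventory = $803.92

After Beginning: 195 on hand, pool $4,290.00 (≈ $22.0000 each)
After Purchase 1: 259 on hand, pool $5,762.00 (≈ $22.2471 each)
After Purchase 2: 371 on hand, pool $8,338.00 (≈ $22.4744 each)
After Purchase 3: 769 on hand, pool $19,084.00 (≈ $24.8166 each)
Sale 1, sell 525: 525/769 × $19,084.00 → $13,028.73
After Purchase 4: 329 on hand, pool $8,265.27 (≈ $25.1224 each)
Sale 2, sell 146: 146/329 × $8,265.27 → $3,667.87
Sale 3, sell 151: 151/183 × $4,597.40 → $3,793.48
Total COGS = $13,028.73 + $3,667.87 + $3,793.48 = $20,490.08
Ending inventory (cost pool remaining) = $803.92
Check: goods available $21,294.00 = COGS $20,490.08 + ending $803.92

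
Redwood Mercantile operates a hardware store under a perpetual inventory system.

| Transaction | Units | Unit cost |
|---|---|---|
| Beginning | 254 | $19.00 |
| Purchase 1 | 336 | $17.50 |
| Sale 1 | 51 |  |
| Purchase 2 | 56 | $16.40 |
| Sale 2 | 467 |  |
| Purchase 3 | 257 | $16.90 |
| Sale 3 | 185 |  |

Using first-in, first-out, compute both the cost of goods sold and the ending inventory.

COGS = $12,587.70; ending inventory = $3,380.00

Sale 1 (51) [FIFO — oldest first]: 51 @ $19.00 = $969.00
Sale 2 (467) [FIFO — oldest first]: 203 @ $19.00 + 264 @ $17.50 = $8,477.00
Sale 3 (185) [FIFO — oldest first]: 72 @ $17.50 + 56 @ $16.40 + 57 @ $16.90 = $3,141.70
Total COGS = $969.00 + $8,477.00 + $3,141.70 = $12,587.70
Ending inventory: 200 @ $16.90 = $3,380.00
Check: goods available $15,967.70 = COGS $12,587.70 + ending $3,380.00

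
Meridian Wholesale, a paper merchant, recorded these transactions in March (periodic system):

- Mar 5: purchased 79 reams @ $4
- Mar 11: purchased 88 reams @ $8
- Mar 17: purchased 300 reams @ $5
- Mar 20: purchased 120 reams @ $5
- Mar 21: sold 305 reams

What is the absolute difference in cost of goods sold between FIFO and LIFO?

$185

FIFO COGS: 79 @ $4 + 88 @ $8 + 138 @ $5 = $1,710
LIFO COGS: 120 @ $5 + 185 @ $5 = $1,525
Difference = |$1,710 − $1,525| = $185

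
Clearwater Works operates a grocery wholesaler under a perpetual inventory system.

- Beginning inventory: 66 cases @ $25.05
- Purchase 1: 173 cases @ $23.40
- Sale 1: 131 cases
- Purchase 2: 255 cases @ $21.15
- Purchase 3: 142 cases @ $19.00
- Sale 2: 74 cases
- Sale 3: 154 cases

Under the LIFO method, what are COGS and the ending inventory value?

COGS = $7,582.30; ending inventory = $6,210.45

Sale 1 (131) [LIFO — newest first]: 131 @ $23.40 = $3,065.40
Sale 2 (74) [LIFO — newest first]: 74 @ $19.00 = $1,406.00
Sale 3 (154) [LIFO — newest first]: 68 @ $19.00 + 86 @ $21.15 = $3,110.90
Total COGS = $3,065.40 + $1,406.00 + $3,110.90 = $7,582.30
Ending inventory: 66 @ $25.05 + 42 @ $23.40 + 169 @ $21.15 = $6,210.45
Check: goods available $13,792.75 = COGS $7,582.30 + ending $6,210.45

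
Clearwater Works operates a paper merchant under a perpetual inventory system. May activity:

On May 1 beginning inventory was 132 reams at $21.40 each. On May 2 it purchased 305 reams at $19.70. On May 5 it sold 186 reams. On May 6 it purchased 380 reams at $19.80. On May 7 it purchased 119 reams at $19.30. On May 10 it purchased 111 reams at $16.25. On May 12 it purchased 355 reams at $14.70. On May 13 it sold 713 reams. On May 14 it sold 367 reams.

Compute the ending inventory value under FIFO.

Ending inventory = $1,999.20

May 5, 186 sold [FIFO — oldest first]: 132 @ $21.40 + 54 @ $19.70 = $3,888.60
May 13, 713 sold [FIFO — oldest first]: 251 @ $19.70 + 380 @ $19.80 + 82 @ $19.30 = $14,051.30
May 14, 367 sold [FIFO — oldest first]: 37 @ $19.30 + 111 @ $16.25 + 219 @ $14.70 = $5,737.15
Total COGS = $3,888.60 + $14,051.30 + $5,737.15 = $23,677.05
Ending inventory: 136 @ $14.70 = $1,999.20
Check: goods available $25,676.25 = COGS $23,677.05 + ending $1,999.20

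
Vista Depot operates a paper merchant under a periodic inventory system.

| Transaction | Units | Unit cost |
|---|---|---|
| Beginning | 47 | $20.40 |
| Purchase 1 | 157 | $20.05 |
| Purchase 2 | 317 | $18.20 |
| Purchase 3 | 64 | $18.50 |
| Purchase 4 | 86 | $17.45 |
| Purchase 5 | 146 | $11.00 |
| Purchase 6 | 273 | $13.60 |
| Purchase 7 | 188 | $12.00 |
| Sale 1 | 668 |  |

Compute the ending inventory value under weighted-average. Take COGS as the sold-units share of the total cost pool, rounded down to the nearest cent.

Ending inventory = $9,610.87

Sale 1, sell 668: 668/1278 × $20,135.55 → $10,524.68
Ending inventory (cost pool remaining) = $9,610.87
Check: goods available $20,135.55 = COGS $10,524.68 + ending $9,610.87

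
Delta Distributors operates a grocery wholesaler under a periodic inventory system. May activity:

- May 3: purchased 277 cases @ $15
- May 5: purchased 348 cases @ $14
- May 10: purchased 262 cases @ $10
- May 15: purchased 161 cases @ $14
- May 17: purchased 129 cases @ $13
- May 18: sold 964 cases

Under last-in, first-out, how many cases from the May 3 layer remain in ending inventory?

May 18, 964 sold [LIFO — newest first]: 129 @ $13 + 161 @ $14 + 262 @ $10 + 348 @ $14 + 64 @ $15 = $12,383
Ending inventory: 213 @ $15 = $3,195

213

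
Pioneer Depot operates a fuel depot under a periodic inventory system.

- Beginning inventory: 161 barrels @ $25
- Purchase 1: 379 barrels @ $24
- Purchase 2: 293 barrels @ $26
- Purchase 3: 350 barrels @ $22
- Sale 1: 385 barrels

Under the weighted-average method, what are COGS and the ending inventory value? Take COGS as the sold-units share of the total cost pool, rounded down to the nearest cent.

COGS = $9,255.29; ending inventory = $19,183.71

Sale 1, sell 385: 385/1183 × $28,439.00 → $9,255.29
Ending inventory (cost pool remaining) = $19,183.71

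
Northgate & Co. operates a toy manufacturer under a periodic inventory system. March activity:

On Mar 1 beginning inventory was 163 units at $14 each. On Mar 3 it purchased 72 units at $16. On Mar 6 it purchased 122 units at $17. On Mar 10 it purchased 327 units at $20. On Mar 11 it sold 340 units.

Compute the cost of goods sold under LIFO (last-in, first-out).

Mar 11, 340 sold [LIFO — newest first]: 327 @ $20 + 13 @ $17 = $6,761
Ending inventory: 163 @ $14 + 72 @ $16 + 109 @ $17 = $5,287

COGS = $6,761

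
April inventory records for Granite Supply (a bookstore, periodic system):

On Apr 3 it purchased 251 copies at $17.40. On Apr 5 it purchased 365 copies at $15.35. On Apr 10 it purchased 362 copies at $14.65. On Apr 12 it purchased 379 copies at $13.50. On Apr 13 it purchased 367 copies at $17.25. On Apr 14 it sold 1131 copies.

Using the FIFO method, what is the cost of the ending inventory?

Apr 14, 1131 sold [FIFO — oldest first]: 251 @ $17.40 + 365 @ $15.35 + 362 @ $14.65 + 153 @ $13.50 = $17,338.95
Ending inventory: 226 @ $13.50 + 367 @ $17.25 = $9,381.75
Check: goods available $26,720.70 = COGS $17,338.95 + ending $9,381.75

Ending inventory = $9,381.75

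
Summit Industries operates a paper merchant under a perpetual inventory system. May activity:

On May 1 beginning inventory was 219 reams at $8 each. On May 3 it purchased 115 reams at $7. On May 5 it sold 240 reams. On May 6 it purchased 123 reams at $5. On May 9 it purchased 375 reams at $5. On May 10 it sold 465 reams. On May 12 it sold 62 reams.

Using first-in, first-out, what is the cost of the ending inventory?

May 5, 240 sold [FIFO — oldest first]: 219 @ $8 + 21 @ $7 = $1,899
May 10, 465 sold [FIFO — oldest first]: 94 @ $7 + 123 @ $5 + 248 @ $5 = $2,513
May 12, 62 sold [FIFO — oldest first]: 62 @ $5 = $310
Total COGS = $1,899 + $2,513 + $310 = $4,722
Ending inventory: 65 @ $5 = $325

Ending inventory = $325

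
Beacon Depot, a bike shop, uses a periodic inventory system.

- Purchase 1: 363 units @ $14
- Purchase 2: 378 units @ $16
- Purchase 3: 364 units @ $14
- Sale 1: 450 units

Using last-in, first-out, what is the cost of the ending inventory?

Sale 1 (450) [LIFO — newest first]: 364 @ $14 + 86 @ $16 = $6,472
Ending inventory: 363 @ $14 + 292 @ $16 = $9,754

Ending inventory = $9,754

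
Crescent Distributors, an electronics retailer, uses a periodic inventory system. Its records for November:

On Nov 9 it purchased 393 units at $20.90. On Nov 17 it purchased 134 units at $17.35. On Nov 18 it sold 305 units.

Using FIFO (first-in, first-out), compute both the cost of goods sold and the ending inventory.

COGS = $6,374.50; ending inventory = $4,164.10

Nov 18, 305 sold [FIFO — oldest first]: 305 @ $20.90 = $6,374.50
Ending inventory: 88 @ $20.90 + 134 @ $17.35 = $4,164.10
Check: goods available $10,538.60 = COGS $6,374.50 + ending $4,164.10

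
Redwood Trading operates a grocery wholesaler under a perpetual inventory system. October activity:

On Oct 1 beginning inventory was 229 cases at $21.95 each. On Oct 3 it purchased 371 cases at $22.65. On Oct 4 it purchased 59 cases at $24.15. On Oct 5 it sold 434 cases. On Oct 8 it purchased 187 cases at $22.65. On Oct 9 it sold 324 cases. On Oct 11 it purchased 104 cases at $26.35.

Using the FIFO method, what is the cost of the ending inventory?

Oct 5, 434 sold [FIFO — oldest first]: 229 @ $21.95 + 205 @ $22.65 = $9,669.80
Oct 9, 324 sold [FIFO — oldest first]: 166 @ $22.65 + 59 @ $24.15 + 99 @ $22.65 = $7,427.10
Total COGS = $9,669.80 + $7,427.10 = $17,096.90
Ending inventory: 88 @ $22.65 + 104 @ $26.35 = $4,733.60

Ending inventory = $4,733.60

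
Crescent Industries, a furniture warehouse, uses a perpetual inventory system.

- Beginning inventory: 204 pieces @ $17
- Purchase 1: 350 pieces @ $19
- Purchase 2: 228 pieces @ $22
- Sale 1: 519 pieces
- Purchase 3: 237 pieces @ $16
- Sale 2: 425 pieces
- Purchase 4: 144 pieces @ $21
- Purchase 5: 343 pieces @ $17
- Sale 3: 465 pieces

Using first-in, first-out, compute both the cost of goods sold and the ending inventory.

Sale 1 (519) [FIFO — oldest first]: 204 @ $17 + 315 @ $19 = $9,453
Sale 2 (425) [FIFO — oldest first]: 35 @ $19 + 228 @ $22 + 162 @ $16 = $8,273
Sale 3 (465) [FIFO — oldest first]: 75 @ $16 + 144 @ $21 + 246 @ $17 = $8,406
Total COGS = $9,453 + $8,273 + $8,406 = $26,132
Ending inventory: 97 @ $17 = $1,649
Check: goods available $27,781 = COGS $26,132 + ending $1,649

COGS = $26,132; ending inventory = $1,649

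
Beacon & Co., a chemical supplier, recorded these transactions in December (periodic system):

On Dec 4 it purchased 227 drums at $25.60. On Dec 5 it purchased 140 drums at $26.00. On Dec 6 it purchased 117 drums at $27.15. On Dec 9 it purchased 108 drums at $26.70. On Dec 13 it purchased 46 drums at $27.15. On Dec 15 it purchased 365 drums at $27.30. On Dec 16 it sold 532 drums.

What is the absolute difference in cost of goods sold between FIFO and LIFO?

FIFO COGS: 227 @ $25.60 + 140 @ $26.00 + 117 @ $27.15 + 48 @ $26.70 = $13,909.35
LIFO COGS: 365 @ $27.30 + 46 @ $27.15 + 108 @ $26.70 + 13 @ $27.15 = $14,449.95
Difference = |$13,909.35 − $14,449.95| = $540.60

$540.60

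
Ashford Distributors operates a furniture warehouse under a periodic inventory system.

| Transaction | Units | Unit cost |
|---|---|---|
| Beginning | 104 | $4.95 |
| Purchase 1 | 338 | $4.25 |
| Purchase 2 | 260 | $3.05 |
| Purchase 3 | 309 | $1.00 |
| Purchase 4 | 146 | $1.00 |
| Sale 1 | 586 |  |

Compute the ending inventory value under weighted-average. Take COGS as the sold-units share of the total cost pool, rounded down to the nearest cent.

Ending inventory = $1,578.92

Sale 1, sell 586: 586/1157 × $3,199.30 → $1,620.38
Ending inventory (cost pool remaining) = $1,578.92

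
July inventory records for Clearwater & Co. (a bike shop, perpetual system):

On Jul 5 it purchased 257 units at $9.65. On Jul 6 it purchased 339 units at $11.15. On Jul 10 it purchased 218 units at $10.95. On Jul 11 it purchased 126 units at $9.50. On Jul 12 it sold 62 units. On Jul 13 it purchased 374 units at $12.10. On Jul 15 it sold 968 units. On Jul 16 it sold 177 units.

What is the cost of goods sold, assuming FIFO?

COGS = $13,074.70

Jul 12, 62 sold [FIFO — oldest first]: 62 @ $9.65 = $598.30
Jul 15, 968 sold [FIFO — oldest first]: 195 @ $9.65 + 339 @ $11.15 + 218 @ $10.95 + 126 @ $9.50 + 90 @ $12.10 = $10,334.70
Jul 16, 177 sold [FIFO — oldest first]: 177 @ $12.10 = $2,141.70
Total COGS = $598.30 + $10,334.70 + $2,141.70 = $13,074.70
Ending inventory: 107 @ $12.10 = $1,294.70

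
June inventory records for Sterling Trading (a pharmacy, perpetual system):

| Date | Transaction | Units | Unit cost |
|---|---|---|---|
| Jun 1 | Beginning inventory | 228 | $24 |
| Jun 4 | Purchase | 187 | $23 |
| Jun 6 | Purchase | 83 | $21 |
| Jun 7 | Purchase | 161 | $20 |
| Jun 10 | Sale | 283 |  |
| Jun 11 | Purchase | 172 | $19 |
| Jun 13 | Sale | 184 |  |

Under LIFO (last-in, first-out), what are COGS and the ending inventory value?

Jun 10, 283 sold [LIFO — newest first]: 161 @ $20 + 83 @ $21 + 39 @ $23 = $5,860
Jun 13, 184 sold [LIFO — newest first]: 172 @ $19 + 12 @ $23 = $3,544
Total COGS = $5,860 + $3,544 = $9,404
Ending inventory: 228 @ $24 + 136 @ $23 = $8,600

COGS = $9,404; ending inventory = $8,600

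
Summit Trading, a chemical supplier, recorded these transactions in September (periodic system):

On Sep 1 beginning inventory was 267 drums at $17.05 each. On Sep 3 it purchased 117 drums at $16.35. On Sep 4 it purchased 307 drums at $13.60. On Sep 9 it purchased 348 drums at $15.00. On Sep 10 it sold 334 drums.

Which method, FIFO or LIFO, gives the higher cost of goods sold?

FIFO

FIFO COGS: 267 @ $17.05 + 67 @ $16.35 = $5,647.80
LIFO COGS: 334 @ $15.00 = $5,010.00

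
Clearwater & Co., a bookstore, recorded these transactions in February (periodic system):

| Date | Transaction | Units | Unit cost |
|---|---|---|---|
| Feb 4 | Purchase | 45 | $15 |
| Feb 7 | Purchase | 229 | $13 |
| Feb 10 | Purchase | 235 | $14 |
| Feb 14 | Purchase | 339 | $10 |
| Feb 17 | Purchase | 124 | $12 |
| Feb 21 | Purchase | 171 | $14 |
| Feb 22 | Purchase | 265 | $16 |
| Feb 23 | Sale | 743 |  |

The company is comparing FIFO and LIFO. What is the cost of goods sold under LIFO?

FIFO COGS: 45 @ $15 + 229 @ $13 + 235 @ $14 + 234 @ $10 = $9,282
LIFO COGS: 265 @ $16 + 171 @ $14 + 124 @ $12 + 183 @ $10 = $9,952

COGS = $9,952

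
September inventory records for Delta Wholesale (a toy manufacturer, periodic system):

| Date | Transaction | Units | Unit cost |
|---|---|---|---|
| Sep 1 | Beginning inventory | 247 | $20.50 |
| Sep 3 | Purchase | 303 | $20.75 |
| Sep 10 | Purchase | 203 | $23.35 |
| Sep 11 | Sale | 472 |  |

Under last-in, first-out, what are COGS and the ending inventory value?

COGS = $10,321.80; ending inventory = $5,769.00

Sep 11, 472 sold [LIFO — newest first]: 203 @ $23.35 + 269 @ $20.75 = $10,321.80
Ending inventory: 247 @ $20.50 + 34 @ $20.75 = $5,769.00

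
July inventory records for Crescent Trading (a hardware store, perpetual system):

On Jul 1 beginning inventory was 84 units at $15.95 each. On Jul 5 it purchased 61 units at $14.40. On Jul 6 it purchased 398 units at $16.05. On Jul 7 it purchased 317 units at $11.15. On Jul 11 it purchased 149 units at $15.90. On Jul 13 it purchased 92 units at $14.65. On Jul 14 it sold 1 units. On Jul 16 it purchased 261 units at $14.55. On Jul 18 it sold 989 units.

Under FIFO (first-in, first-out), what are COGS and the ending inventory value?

Jul 14, 1 sold [FIFO — oldest first]: 1 @ $15.95 = $15.95
Jul 18, 989 sold [FIFO — oldest first]: 83 @ $15.95 + 61 @ $14.40 + 398 @ $16.05 + 317 @ $11.15 + 130 @ $15.90 = $14,191.70
Total COGS = $15.95 + $14,191.70 = $14,207.65
Ending inventory: 19 @ $15.90 + 92 @ $14.65 + 261 @ $14.55 = $5,447.45

COGS = $14,207.65; ending inventory = $5,447.45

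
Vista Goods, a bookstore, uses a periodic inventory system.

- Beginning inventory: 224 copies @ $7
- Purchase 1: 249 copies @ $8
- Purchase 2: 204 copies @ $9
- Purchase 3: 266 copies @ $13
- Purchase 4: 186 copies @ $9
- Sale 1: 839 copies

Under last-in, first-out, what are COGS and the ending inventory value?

Sale 1 (839) [LIFO — newest first]: 186 @ $9 + 266 @ $13 + 204 @ $9 + 183 @ $8 = $8,432
Ending inventory: 224 @ $7 + 66 @ $8 = $2,096
Check: goods available $10,528 = COGS $8,432 + ending $2,096

COGS = $8,432; ending inventory = $2,096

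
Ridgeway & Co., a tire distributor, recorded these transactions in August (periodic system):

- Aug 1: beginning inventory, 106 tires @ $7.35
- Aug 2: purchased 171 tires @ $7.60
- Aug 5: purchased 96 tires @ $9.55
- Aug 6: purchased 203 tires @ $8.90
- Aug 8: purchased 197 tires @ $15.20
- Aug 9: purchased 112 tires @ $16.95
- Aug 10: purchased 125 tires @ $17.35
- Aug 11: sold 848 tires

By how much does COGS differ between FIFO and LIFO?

FIFO COGS: 106 @ $7.35 + 171 @ $7.60 + 96 @ $9.55 + 203 @ $8.90 + 197 @ $15.20 + 75 @ $16.95 = $9,067.85
LIFO COGS: 125 @ $17.35 + 112 @ $16.95 + 197 @ $15.20 + 203 @ $8.90 + 96 @ $9.55 + 115 @ $7.60 = $10,659.05
Difference = |$9,067.85 − $10,659.05| = $1,591.20

$1,591.20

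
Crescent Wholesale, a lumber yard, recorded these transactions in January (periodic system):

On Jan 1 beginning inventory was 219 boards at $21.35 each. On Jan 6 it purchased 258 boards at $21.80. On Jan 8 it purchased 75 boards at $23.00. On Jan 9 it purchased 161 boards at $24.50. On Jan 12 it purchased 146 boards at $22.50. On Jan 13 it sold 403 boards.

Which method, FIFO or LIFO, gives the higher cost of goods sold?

LIFO

FIFO COGS: 219 @ $21.35 + 184 @ $21.80 = $8,686.85
LIFO COGS: 146 @ $22.50 + 161 @ $24.50 + 75 @ $23.00 + 21 @ $21.80 = $9,412.30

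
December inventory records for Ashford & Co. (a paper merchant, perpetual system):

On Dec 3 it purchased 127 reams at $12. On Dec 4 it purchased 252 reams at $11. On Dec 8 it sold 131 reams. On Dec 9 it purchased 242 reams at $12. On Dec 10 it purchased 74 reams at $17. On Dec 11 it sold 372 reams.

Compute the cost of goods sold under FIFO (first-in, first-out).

Dec 8, 131 sold [FIFO — oldest first]: 127 @ $12 + 4 @ $11 = $1,568
Dec 11, 372 sold [FIFO — oldest first]: 248 @ $11 + 124 @ $12 = $4,216
Total COGS = $1,568 + $4,216 = $5,784
Ending inventory: 118 @ $12 + 74 @ $17 = $2,674
Check: goods available $8,458 = COGS $5,784 + ending $2,674

COGS = $5,784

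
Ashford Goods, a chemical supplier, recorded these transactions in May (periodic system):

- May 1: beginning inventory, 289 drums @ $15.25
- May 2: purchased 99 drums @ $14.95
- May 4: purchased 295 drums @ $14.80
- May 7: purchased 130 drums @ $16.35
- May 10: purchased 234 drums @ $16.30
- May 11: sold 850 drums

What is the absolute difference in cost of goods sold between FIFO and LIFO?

$206.85

FIFO COGS: 289 @ $15.25 + 99 @ $14.95 + 295 @ $14.80 + 130 @ $16.35 + 37 @ $16.30 = $12,981.90
LIFO COGS: 234 @ $16.30 + 130 @ $16.35 + 295 @ $14.80 + 99 @ $14.95 + 92 @ $15.25 = $13,188.75
Difference = |$12,981.90 − $13,188.75| = $206.85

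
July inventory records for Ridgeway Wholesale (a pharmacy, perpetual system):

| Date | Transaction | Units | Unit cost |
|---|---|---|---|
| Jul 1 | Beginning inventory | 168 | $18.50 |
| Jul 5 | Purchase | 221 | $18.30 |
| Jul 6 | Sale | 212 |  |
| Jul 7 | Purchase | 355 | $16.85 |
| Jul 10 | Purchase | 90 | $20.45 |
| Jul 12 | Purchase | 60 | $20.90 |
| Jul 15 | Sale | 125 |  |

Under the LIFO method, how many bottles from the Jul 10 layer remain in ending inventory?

25

Jul 6, 212 sold [LIFO — newest first]: 212 @ $18.30 = $3,879.60
Jul 15, 125 sold [LIFO — newest first]: 60 @ $20.90 + 65 @ $20.45 = $2,583.25
Total COGS = $3,879.60 + $2,583.25 = $6,462.85
Ending inventory: 168 @ $18.50 + 9 @ $18.30 + 355 @ $16.85 + 25 @ $20.45 = $9,765.70
Check: goods available $16,228.55 = COGS $6,462.85 + ending $9,765.70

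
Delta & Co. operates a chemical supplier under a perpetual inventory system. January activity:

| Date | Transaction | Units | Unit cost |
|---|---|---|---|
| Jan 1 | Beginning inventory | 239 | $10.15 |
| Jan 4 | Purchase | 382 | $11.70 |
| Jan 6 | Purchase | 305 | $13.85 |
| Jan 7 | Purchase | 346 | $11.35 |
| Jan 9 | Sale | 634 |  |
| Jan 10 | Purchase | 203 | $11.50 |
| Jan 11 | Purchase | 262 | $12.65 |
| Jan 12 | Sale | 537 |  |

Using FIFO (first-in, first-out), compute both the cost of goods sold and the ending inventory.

COGS = $13,900.25; ending inventory = $6,795.15

Jan 9, 634 sold [FIFO — oldest first]: 239 @ $10.15 + 382 @ $11.70 + 13 @ $13.85 = $7,075.30
Jan 12, 537 sold [FIFO — oldest first]: 292 @ $13.85 + 245 @ $11.35 = $6,824.95
Total COGS = $7,075.30 + $6,824.95 = $13,900.25
Ending inventory: 101 @ $11.35 + 203 @ $11.50 + 262 @ $12.65 = $6,795.15
Check: goods available $20,695.40 = COGS $13,900.25 + ending $6,795.15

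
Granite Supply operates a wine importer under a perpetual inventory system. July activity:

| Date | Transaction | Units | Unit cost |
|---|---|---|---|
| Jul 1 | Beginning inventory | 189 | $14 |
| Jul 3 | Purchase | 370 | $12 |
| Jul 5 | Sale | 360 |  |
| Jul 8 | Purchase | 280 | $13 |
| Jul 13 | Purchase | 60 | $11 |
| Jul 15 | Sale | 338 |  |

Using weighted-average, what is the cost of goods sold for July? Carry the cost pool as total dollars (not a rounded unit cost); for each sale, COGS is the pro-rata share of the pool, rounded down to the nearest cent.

After Jul 1: 189 on hand, pool $2,646.00 (≈ $14.0000 each)
After Jul 3: 559 on hand, pool $7,086.00 (≈ $12.6762 each)
Jul 5, sell 360: 360/559 × $7,086.00 → $4,563.43
After Jul 8: 479 on hand, pool $6,162.57 (≈ $12.8655 each)
After Jul 13: 539 on hand, pool $6,822.57 (≈ $12.6578 each)
Jul 15, sell 338: 338/539 × $6,822.57 → $4,278.34
Total COGS = $4,563.43 + $4,278.34 = $8,841.77
Ending inventory (cost pool remaining) = $2,544.23

COGS = $8,841.77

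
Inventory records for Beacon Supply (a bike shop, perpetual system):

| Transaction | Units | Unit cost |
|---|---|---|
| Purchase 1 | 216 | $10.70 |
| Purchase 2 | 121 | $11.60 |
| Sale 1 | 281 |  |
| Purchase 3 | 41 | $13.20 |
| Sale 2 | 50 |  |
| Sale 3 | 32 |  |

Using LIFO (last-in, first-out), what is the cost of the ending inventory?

Sale 1 (281) [LIFO — newest first]: 121 @ $11.60 + 160 @ $10.70 = $3,115.60
Sale 2 (50) [LIFO — newest first]: 41 @ $13.20 + 9 @ $10.70 = $637.50
Sale 3 (32) [LIFO — newest first]: 32 @ $10.70 = $342.40
Total COGS = $3,115.60 + $637.50 + $342.40 = $4,095.50
Ending inventory: 15 @ $10.70 = $160.50
Check: goods available $4,256.00 = COGS $4,095.50 + ending $160.50

Ending inventory = $160.50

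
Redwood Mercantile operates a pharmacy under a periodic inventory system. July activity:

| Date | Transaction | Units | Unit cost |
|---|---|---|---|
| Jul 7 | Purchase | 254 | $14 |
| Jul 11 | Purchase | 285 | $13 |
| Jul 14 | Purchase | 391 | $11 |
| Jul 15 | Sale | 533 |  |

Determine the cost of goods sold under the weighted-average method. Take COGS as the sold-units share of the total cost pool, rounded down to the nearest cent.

COGS = $6,626.39

Jul 15, sell 533: 533/930 × $11,562.00 → $6,626.39
Ending inventory (cost pool remaining) = $4,935.61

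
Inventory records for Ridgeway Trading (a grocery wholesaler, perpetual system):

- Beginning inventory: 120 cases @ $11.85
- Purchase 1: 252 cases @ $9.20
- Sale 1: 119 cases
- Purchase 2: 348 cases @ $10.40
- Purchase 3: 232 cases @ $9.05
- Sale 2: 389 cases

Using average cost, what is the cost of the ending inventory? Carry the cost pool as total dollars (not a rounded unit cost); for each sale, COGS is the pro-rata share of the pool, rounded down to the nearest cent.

After Beginning: 120 on hand, pool $1,422.00 (≈ $11.8500 each)
After Purchase 1: 372 on hand, pool $3,740.40 (≈ $10.0548 each)
Sale 1, sell 119: 119/372 × $3,740.40 → $1,196.52
After Purchase 2: 601 on hand, pool $6,163.08 (≈ $10.2547 each)
After Purchase 3: 833 on hand, pool $8,262.68 (≈ $9.9192 each)
Sale 2, sell 389: 389/833 × $8,262.68 → $3,858.56
Total COGS = $1,196.52 + $3,858.56 = $5,055.08
Ending inventory (cost pool remaining) = $4,404.12
Check: goods available $9,459.20 = COGS $5,055.08 + ending $4,404.12

Ending inventory = $4,404.12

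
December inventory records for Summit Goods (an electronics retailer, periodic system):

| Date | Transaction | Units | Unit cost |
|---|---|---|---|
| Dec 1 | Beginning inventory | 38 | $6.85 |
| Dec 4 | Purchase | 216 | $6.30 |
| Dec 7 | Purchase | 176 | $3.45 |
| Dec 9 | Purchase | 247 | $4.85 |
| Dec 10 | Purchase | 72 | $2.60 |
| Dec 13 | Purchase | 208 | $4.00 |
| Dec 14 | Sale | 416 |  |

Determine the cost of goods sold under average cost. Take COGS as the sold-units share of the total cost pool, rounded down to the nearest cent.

Dec 14, sell 416: 416/957 × $4,445.45 → $1,932.40
Ending inventory (cost pool remaining) = $2,513.05
Check: goods available $4,445.45 = COGS $1,932.40 + ending $2,513.05

COGS = $1,932.40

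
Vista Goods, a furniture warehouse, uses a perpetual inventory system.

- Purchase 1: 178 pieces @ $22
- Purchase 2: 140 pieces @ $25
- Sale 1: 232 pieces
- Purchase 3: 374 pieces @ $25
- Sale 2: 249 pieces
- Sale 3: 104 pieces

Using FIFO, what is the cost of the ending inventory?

Ending inventory = $2,675

Sale 1 (232) [FIFO — oldest first]: 178 @ $22 + 54 @ $25 = $5,266
Sale 2 (249) [FIFO — oldest first]: 86 @ $25 + 163 @ $25 = $6,225
Sale 3 (104) [FIFO — oldest first]: 104 @ $25 = $2,600
Total COGS = $5,266 + $6,225 + $2,600 = $14,091
Ending inventory: 107 @ $25 = $2,675
Check: goods available $16,766 = COGS $14,091 + ending $2,675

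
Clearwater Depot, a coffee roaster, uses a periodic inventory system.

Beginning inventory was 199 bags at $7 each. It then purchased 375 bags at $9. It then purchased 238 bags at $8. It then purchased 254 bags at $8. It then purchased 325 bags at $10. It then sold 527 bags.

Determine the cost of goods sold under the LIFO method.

Sale 1 (527) [LIFO — newest first]: 325 @ $10 + 202 @ $8 = $4,866
Ending inventory: 199 @ $7 + 375 @ $9 + 238 @ $8 + 52 @ $8 = $7,088

COGS = $4,866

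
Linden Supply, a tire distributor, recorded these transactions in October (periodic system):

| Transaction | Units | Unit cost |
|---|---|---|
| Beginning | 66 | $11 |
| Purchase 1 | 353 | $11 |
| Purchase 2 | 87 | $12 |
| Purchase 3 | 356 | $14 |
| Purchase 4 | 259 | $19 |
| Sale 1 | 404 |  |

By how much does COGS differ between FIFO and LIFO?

FIFO COGS: 66 @ $11 + 338 @ $11 = $4,444
LIFO COGS: 259 @ $19 + 145 @ $14 = $6,951
Difference = |$4,444 − $6,951| = $2,507

$2,507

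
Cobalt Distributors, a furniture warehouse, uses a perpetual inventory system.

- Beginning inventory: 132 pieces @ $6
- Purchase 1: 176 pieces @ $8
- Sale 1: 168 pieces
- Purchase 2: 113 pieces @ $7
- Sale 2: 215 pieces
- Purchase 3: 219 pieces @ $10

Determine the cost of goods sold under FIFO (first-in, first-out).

COGS = $2,725

Sale 1 (168) [FIFO — oldest first]: 132 @ $6 + 36 @ $8 = $1,080
Sale 2 (215) [FIFO — oldest first]: 140 @ $8 + 75 @ $7 = $1,645
Total COGS = $1,080 + $1,645 = $2,725
Ending inventory: 38 @ $7 + 219 @ $10 = $2,456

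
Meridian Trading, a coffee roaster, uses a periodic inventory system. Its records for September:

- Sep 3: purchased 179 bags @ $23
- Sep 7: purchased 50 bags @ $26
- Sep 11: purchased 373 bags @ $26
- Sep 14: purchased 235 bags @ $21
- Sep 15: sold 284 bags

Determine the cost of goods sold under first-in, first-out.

COGS = $6,847

Sep 15, 284 sold [FIFO — oldest first]: 179 @ $23 + 50 @ $26 + 55 @ $26 = $6,847
Ending inventory: 318 @ $26 + 235 @ $21 = $13,203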